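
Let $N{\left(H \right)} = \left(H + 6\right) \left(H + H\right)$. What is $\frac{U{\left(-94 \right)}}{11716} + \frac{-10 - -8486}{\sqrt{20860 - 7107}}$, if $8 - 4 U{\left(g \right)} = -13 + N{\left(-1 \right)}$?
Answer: $\frac{31}{46864} + \frac{8476 \sqrt{13753}}{13753} \approx 72.276$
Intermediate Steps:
$N{\left(H \right)} = 2 H \left(6 + H\right)$ ($N{\left(H \right)} = \left(6 + H\right) 2 H = 2 H \left(6 + H\right)$)
$U{\left(g \right)} = \frac{31}{4}$ ($U{\left(g \right)} = 2 - \frac{-13 + 2 \left(-1\right) \left(6 - 1\right)}{4} = 2 - \frac{-13 + 2 \left(-1\right) 5}{4} = 2 - \frac{-13 - 10}{4} = 2 - - \frac{23}{4} = 2 + \frac{23}{4} = \frac{31}{4}$)
$\frac{U{\left(-94 \right)}}{11716} + \frac{-10 - -8486}{\sqrt{20860 - 7107}} = \frac{31}{4 \cdot 11716} + \frac{-10 - -8486}{\sqrt{20860 - 7107}} = \frac{31}{4} \cdot \frac{1}{11716} + \frac{-10 + 8486}{\sqrt{13753}} = \frac{31}{46864} + 8476 \frac{\sqrt{13753}}{13753} = \frac{31}{46864} + \frac{8476 \sqrt{13753}}{13753}$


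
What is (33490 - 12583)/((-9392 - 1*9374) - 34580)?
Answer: -6969/17782 ≈ -0.39191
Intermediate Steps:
(33490 - 12583)/((-9392 - 1*9374) - 34580) = 20907/((-9392 - 9374) - 34580) = 20907/(-18766 - 34580) = 20907/(-53346) = 20907*(-1/53346) = -6969/17782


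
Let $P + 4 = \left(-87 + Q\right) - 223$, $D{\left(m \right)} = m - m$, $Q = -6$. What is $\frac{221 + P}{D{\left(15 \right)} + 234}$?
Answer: $- \frac{11}{26} \approx -0.42308$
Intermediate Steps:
$D{\left(m \right)} = 0$
$P = -320$ ($P = -4 - 316 = -320$)
$\frac{221 + P}{D{\left(15 \right)} + 234} = \frac{221 - 320}{0 + 234} = - \frac{99}{234} = \left(-99\right) \frac{1}{234} = - \frac{11}{26}$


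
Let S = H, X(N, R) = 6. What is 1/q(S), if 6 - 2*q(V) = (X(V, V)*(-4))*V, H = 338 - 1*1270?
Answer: -1/11181 ≈ -8.9437e-5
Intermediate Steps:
H = -932 (H = 338 - 1270 = -932)
S = -932
q(V) = 3 + 12*V (q(V) = 3 - 6*(-4)*V/2 = 3 - (-12)*V = 3 + 12*V)
1/q(S) = 1/(3 + 12*(-932)) = 1/(3 - 11184) = 1/(-11181) = -1/11181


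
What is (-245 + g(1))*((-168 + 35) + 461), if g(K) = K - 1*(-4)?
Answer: -78720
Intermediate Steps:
g(K) = 4 + K (g(K) = K + 4 = 4 + K)
(-245 + g(1))*((-168 + 35) + 461) = (-245 + (4 + 1))*((-168 + 35) + 461) = (-245 + 5)*(-133 + 461) = -240*328 = -78720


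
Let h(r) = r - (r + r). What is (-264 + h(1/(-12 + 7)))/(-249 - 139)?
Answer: 1319/1940 ≈ 0.67990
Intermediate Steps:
h(r) = -r (h(r) = r - 2*r = -r)
(-264 + h(1/(-12 + 7)))/(-249 - 139) = (-264 - 1/(-12 + 7))/(-249 - 139) = (-264 - 1/(-5))/(-388) = (-264 - 1*(-⅕))*(-1/388) = (-264 + ⅕)*(-1/388) = -1319/5*(-1/388) = 1319/1940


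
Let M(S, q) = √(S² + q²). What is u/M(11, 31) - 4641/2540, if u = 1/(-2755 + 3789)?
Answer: -4641/2540 + √1082/1118788 ≈ -1.8271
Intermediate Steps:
u = 1/1034 ≈ 0.00096712
u/M(11, 31) - 4641/2540 = 1/(1034*(√(11² + 31²))) - 4641/2540 = 1/(1034*(√(121 + 961))) - 4641*1/2540 = 1/(1034*(√1082)) - 4641/2540 = (√1082/1082)/1034 - 4641/2540 = √1082/1118788 - 4641/2540 = -4641/2540 + √1082/1118788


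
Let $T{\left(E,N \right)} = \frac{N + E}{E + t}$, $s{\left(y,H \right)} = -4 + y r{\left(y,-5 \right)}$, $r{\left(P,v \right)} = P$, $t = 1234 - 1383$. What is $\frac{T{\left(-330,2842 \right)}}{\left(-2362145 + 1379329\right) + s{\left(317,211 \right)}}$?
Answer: $\frac{2512}{422636549} \approx 5.9436 \cdot 10^{-6}$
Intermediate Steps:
$t = -149$ ($t = 1234 - 1383 = -149$)
$s{\left(y,H \right)} = -4 + y^{2}$ ($s{\left(y,H \right)} = -4 + y y = -4 + y^{2}$)
$T{\left(E,N \right)} = \frac{E + N}{-149 + E}$ ($T{\left(E,N \right)} = \frac{N + E}{E - 149} = \frac{E + N}{-149 + E}$)
$\frac{T{\left(-330,2842 \right)}}{\left(-2362145 + 1379329\right) + s{\left(317,211 \right)}} = \frac{\frac{1}{-149 - 330} \left(-330 + 2842\right)}{\left(-2362145 + 1379329\right) - \left(4 - 317^{2}\right)} = \frac{\frac{1}{-479} \cdot 2512}{-982816 + \left(-4 + 100489\right)} = \frac{\left(- \frac{1}{479}\right) 2512}{-982816 + 100485} = - \frac{2512}{479 \left(-882331\right)} = \left(- \frac{2512}{479}\right) \left(- \frac{1}{882331}\right) = \frac{2512}{422636549}$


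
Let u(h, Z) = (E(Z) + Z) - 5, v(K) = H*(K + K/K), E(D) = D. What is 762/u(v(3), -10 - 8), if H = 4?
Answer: -762/41 ≈ -18.585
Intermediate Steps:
v(K) = 4 + 4*K (v(K) = 4*(K + K/K) = 4*(K + 1) = 4*(1 + K) = 4 + 4*K)
u(h, Z) = -5 + 2*Z (u(h, Z) = (Z + Z) - 5 = 2*Z - 5 = -5 + 2*Z)
762/u(v(3), -10 - 8) = 762/(-5 + 2*(-10 - 8)) = 762/(-5 + 2*(-18)) = 762/(-5 - 36) = 762/(-41) = 762*(-1/41) = -762/41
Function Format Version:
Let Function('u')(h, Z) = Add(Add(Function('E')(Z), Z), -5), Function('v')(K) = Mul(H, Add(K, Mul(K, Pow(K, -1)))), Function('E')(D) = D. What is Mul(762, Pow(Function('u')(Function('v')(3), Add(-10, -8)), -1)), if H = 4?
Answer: Rational(-762, 41) ≈ -18.585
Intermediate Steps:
Function('v')(K) = Add(4, Mul(4, K)) (Function('v')(K) = Mul(4, Add(K, Mul(K, Pow(K, -1)))) = Mul(4, Add(K, 1)) = Mul(4, Add(1, K)) = Add(4, Mul(4, K)))
Function('u')(h, Z) = Add(-5, Mul(2, Z)) (Function('u')(h, Z) = Add(Add(Z, Z), -5) = Add(Mul(2, Z), -5) = Add(-5, Mul(2, Z)))
Mul(762, Pow(Function('u')(Function('v')(3), Add(-10, -8)), -1)) = Mul(762, Pow(Add(-5, Mul(2, Add(-10, -8))), -1)) = Mul(762, Pow(Add(-5, Mul(2, -18)), -1)) = Mul(762, Pow(Add(-5, -36), -1)) = Mul(762, Pow(-41, -1)) = Mul(762, Rational(-1, 41)) = Rational(-762, 41)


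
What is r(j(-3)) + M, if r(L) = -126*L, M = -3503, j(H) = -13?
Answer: -1865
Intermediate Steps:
r(j(-3)) + M = -126*(-13) - 3503 = 1638 - 3503 = -1865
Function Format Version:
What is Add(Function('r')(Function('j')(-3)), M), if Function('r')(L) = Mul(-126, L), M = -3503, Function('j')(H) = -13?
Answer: -1865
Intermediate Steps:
Add(Function('r')(Function('j')(-3)), M) = Add(Mul(-126, -13), -3503) = Add(1638, -3503) = -1865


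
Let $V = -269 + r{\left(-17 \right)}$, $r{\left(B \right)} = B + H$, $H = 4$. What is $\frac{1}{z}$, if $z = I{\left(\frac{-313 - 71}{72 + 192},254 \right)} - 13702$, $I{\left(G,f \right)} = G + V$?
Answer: $- \frac{11}{153840} \approx -7.1503 \cdot 10^{-5}$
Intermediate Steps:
$r{\left(B \right)} = 4 + B$ ($r{\left(B \right)} = B + 4 = 4 + B$)
$V = -282$ ($V = -269 + \left(4 - 17\right) = -269 - 13 = -282$)
$I{\left(G,f \right)} = -282 + G$ ($I{\left(G,f \right)} = G - 282 = -282 + G$)
$z = - \frac{153840}{11}$ ($z = \left(-282 + \frac{-313 - 71}{72 + 192}\right) - 13702 = \left(-282 - \frac{384}{264}\right) - 13702 = \left(-282 - \frac{16}{11}\right) - 13702 = - \frac{3118}{11} - 13702 = - \frac{153840}{11} \approx -13985.0$)
$\frac{1}{z} = \frac{1}{- \frac{153840}{11}} = - \frac{11}{153840}$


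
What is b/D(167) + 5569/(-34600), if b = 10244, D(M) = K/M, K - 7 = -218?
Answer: -59193055859/7300600 ≈ -8108.0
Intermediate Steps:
K = -211 (K = 7 - 218 = -211)
D(M) = -211/M
b/D(167) + 5569/(-34600) = 10244/((-211/167)) + 5569/(-34600) = 10244/((-211*1/167)) + 5569*(-1/34600) = 10244/(-211/167) - 5569/34600 = 10244*(-167/211) - 5569/34600 = -1710748/211 - 5569/34600 = -59193055859/7300600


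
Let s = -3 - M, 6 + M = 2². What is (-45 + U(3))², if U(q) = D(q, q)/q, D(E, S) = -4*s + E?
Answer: 16384/9 ≈ 1820.4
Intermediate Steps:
M = -2 (M = -6 + 2² = -6 + 4 = -2)
s = -1 (s = -3 - 1*(-2) = -3 + 2 = -1)
D(E, S) = 4 + E (D(E, S) = -4*(-1) + E = 4 + E)
U(q) = (4 + q)/q
(-45 + U(3))² = (-45 + (4 + 3)/3)² = (-45 + (⅓)*7)² = (-45 + 7/3)² = (-128/3)² = 16384/9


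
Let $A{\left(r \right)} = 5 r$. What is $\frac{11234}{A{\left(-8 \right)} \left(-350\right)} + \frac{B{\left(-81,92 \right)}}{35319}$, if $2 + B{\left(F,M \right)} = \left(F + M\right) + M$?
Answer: $\frac{199093823}{247233000} \approx 0.80529$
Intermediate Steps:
$B{\left(F,M \right)} = -2 + F + 2 M$ ($B{\left(F,M \right)} = -2 + \left(\left(F + M\right) + M\right) = -2 + \left(F + 2 M\right) = -2 + F + 2 M$)
$\frac{11234}{A{\left(-8 \right)} \left(-350\right)} + \frac{B{\left(-81,92 \right)}}{35319} = \frac{11234}{5 \left(-8\right) \left(-350\right)} + \frac{-2 - 81 + 2 \cdot 92}{35319} = \frac{11234}{\left(-40\right) \left(-350\right)} + \left(-2 - 81 + 184\right) \frac{1}{35319} = \frac{11234}{14000} + 101 \cdot \frac{1}{35319} = 11234 \cdot \frac{1}{14000} + \frac{101}{35319} = \frac{5617}{7000} + \frac{101}{35319} = \frac{199093823}{247233000}$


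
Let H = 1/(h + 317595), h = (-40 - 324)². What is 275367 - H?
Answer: 123940208396/450091 ≈ 2.7537e+5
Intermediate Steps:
h = 132496 (h = (-364)² = 132496)
H = 1/450091 (H = 1/(132496 + 317595) = 1/450091 ≈ 2.2218e-6)
275367 - H = 275367 - 1*1/450091 = 275367 - 1/450091 = 123940208396/450091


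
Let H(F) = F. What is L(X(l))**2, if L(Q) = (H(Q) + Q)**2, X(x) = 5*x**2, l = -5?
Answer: 3906250000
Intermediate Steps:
L(Q) = 4*Q**2 (L(Q) = (Q + Q)**2 = (2*Q)**2 = 4*Q**2)
L(X(l))**2 = (4*(5*(-5)**2)**2)**2 = (4*(5*25)**2)**2 = (4*125**2)**2 = (4*15625)**2 = 62500**2 = 3906250000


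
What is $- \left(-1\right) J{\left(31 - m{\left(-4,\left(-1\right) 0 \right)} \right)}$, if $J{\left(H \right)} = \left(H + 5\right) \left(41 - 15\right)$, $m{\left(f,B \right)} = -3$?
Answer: $1014$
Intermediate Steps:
$J{\left(H \right)} = 130 + 26 H$ ($J{\left(H \right)} = \left(5 + H\right) 26 = 130 + 26 H$)
$- \left(-1\right) J{\left(31 - m{\left(-4,\left(-1\right) 0 \right)} \right)} = - \left(-1\right) \left(130 + 26 \left(31 - -3\right)\right) = - \left(-1\right) \left(130 + 26 \left(31 + 3\right)\right) = - \left(-1\right) \left(130 + 26 \cdot 34\right) = - \left(-1\right) \left(130 + 884\right) = - \left(-1\right) 1014 = \left(-1\right) \left(-1014\right) = 1014$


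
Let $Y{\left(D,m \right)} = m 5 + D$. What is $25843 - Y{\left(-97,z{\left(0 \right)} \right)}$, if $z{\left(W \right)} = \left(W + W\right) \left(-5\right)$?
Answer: $25940$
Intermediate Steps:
$z{\left(W \right)} = - 10 W$ ($z{\left(W \right)} = 2 W \left(-5\right) = - 10 W$)
$Y{\left(D,m \right)} = D + 5 m$ ($Y{\left(D,m \right)} = 5 m + D = D + 5 m$)
$25843 - Y{\left(-97,z{\left(0 \right)} \right)} = 25843 - \left(-97 + 5 \left(\left(-10\right) 0\right)\right) = 25843 - \left(-97 + 5 \cdot 0\right) = 25843 - \left(-97 + 0\right) = 25843 - -97 = 25843 + 97 = 25940$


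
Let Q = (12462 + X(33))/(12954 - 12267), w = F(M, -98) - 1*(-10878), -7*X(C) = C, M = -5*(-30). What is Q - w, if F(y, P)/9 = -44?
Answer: -16773579/1603 ≈ -10464.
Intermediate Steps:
M = 150
F(y, P) = -396 (F(y, P) = 9*(-44) = -396)
X(C) = -C/7
w = 10482 (w = -396 - 1*(-10878) = -396 + 10878 = 10482)
Q = 29067/1603 (Q = (12462 - 1/7*33)/(12954 - 12267) = (12462 - 33/7)/687 = (87201/7)*(1/687) = 29067/1603 ≈ 18.133)
Q - w = 29067/1603 - 1*10482 = 29067/1603 - 10482 = -16773579/1603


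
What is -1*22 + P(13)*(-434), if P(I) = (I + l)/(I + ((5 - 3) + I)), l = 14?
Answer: -881/2 ≈ -440.50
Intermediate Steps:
P(I) = (14 + I)/(2 + 2*I) (P(I) = (I + 14)/(I + ((5 - 3) + I)) = (14 + I)/(I + (2 + I)) = (14 + I)/(2 + 2*I))
-1*22 + P(13)*(-434) = -1*22 + ((14 + 13)/(2*(1 + 13)))*(-434) = -22 + ((1/2)*27/14)*(-434) = -22 + ((1/2)*(1/14)*27)*(-434) = -22 + (27/28)*(-434) = -22 - 837/2 = -881/2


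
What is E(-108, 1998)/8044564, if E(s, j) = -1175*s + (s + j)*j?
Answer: 975780/2011141 ≈ 0.48519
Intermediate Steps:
E(s, j) = -1175*s + j*(j + s) (E(s, j) = -1175*s + (j + s)*j = -1175*s + j*(j + s))
E(-108, 1998)/8044564 = (1998² - 1175*(-108) + 1998*(-108))/8044564 = (3992004 + 126900 - 215784)*(1/8044564) = 3903120*(1/8044564) = 975780/2011141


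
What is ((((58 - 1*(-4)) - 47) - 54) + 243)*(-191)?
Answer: -38964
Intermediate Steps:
((((58 - 1*(-4)) - 47) - 54) + 243)*(-191) = ((((58 + 4) - 47) - 54) + 243)*(-191) = (((62 - 47) - 54) + 243)*(-191) = ((15 - 54) + 243)*(-191) = (-39 + 243)*(-191) = 204*(-191) = -38964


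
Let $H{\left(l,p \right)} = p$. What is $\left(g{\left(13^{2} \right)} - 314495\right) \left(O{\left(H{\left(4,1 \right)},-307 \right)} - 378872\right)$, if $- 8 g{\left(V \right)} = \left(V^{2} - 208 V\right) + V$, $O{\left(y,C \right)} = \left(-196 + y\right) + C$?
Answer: $\frac{238013367303}{2} \approx 1.1901 \cdot 10^{11}$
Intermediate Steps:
$O{\left(y,C \right)} = -196 + C + y$
$g{\left(V \right)} = - \frac{V^{2}}{8} + \frac{207 V}{8}$ ($g{\left(V \right)} = - \frac{\left(V^{2} - 208 V\right) + V}{8} = - \frac{V^{2} - 207 V}{8} = - \frac{V^{2}}{8} + \frac{207 V}{8}$)
$\left(g{\left(13^{2} \right)} - 314495\right) \left(O{\left(H{\left(4,1 \right)},-307 \right)} - 378872\right) = \left(\frac{13^{2} \left(207 - 13^{2}\right)}{8} - 314495\right) \left(\left(-196 - 307 + 1\right) - 378872\right) = \left(\frac{1}{8} \cdot 169 \left(207 - 169\right) - 314495\right) \left(-502 - 378872\right) = \left(\frac{1}{8} \cdot 169 \left(207 - 169\right) - 314495\right) \left(-379374\right) = \left(\frac{1}{8} \cdot 169 \cdot 38 - 314495\right) \left(-379374\right) = \left(\frac{3211}{4} - 314495\right) \left(-379374\right) = \left(- \frac{1254769}{4}\right) \left(-379374\right) = \frac{238013367303}{2}$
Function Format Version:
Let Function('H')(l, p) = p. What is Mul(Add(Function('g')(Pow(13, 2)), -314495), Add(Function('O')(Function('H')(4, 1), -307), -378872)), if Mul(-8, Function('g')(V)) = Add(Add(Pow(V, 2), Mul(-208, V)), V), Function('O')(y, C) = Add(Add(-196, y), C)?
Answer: Rational(238013367303, 2) ≈ 1.1901e+11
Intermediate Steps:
Function('O')(y, C) = Add(-196, C, y)
Function('g')(V) = Add(Mul(Rational(-1, 8), Pow(V, 2)), Mul(Rational(207, 8), V)) (Function('g')(V) = Mul(Rational(-1, 8), Add(Add(Pow(V, 2), Mul(-208, V)), V)) = Mul(Rational(-1, 8), Add(Pow(V, 2), Mul(-207, V))) = Add(Mul(Rational(-1, 8), Pow(V, 2)), Mul(Rational(207, 8), V)))
Mul(Add(Function('g')(Pow(13, 2)), -314495), Add(Function('O')(Function('H')(4, 1), -307), -378872)) = Mul(Add(Mul(Rational(1, 8), Pow(13, 2), Add(207, Mul(-1, Pow(13, 2)))), -314495), Add(Add(-196, -307, 1), -378872)) = Mul(Add(Mul(Rational(1, 8), 169, Add(207, Mul(-1, 169))), -314495), Add(-502, -378872)) = Mul(Add(Mul(Rational(1, 8), 169, Add(207, -169)), -314495), -379374) = Mul(Add(Mul(Rational(1, 8), 169, 38), -314495), -379374) = Mul(Add(Rational(3211, 4), -314495), -379374) = Mul(Rational(-1254769, 4), -379374) = Rational(238013367303, 2)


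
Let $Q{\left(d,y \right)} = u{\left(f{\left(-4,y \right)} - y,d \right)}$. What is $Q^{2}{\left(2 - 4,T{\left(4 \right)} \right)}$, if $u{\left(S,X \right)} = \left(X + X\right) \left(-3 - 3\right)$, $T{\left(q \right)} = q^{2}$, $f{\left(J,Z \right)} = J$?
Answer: $576$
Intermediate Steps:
$u{\left(S,X \right)} = - 12 X$ ($u{\left(S,X \right)} = 2 X \left(-6\right) = - 12 X$)
$Q{\left(d,y \right)} = - 12 d$
$Q^{2}{\left(2 - 4,T{\left(4 \right)} \right)} = \left(- 12 \left(2 - 4\right)\right)^{2} = \left(\left(-12\right) \left(-2\right)\right)^{2} = 24^{2} = 576$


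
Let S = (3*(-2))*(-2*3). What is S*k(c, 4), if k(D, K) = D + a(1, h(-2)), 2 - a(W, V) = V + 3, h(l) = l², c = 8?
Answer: 108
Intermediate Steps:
a(W, V) = -1 - V (a(W, V) = 2 - (V + 3) = 2 - (3 + V) = 2 + (-3 - V) = -1 - V)
k(D, K) = -5 + D (k(D, K) = D + (-1 - 1*(-2)²) = D + (-1 - 1*4) = D + (-1 - 4) = D - 5 = -5 + D)
S = 36 (S = -6*(-6) = 36)
S*k(c, 4) = 36*(-5 + 8) = 36*3 = 108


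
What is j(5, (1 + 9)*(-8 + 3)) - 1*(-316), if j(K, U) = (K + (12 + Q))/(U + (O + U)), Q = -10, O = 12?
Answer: 27801/88 ≈ 315.92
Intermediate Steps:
j(K, U) = (2 + K)/(12 + 2*U) (j(K, U) = (K + (12 - 10))/(U + (12 + U)) = (K + 2)/(12 + 2*U) = (2 + K)/(12 + 2*U))
j(5, (1 + 9)*(-8 + 3)) - 1*(-316) = (2 + 5)/(2*(6 + (1 + 9)*(-8 + 3))) - 1*(-316) = (1/2)*7/(6 + 10*(-5)) + 316 = (1/2)*7/(6 - 50) + 316 = (1/2)*7/(-44) + 316 = (1/2)*(-1/44)*7 + 316 = -7/88 + 316 = 27801/88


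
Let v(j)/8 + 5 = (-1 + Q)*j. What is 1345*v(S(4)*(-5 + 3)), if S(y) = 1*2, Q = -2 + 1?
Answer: 32280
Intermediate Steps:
Q = -1
S(y) = 2
v(j) = -40 - 16*j (v(j) = -40 + 8*((-1 - 1)*j) = -40 + 8*(-2*j) = -40 - 16*j)
1345*v(S(4)*(-5 + 3)) = 1345*(-40 - 32*(-5 + 3)) = 1345*(-40 - 32*(-2)) = 1345*(-40 - 16*(-4)) = 1345*(-40 + 64) = 1345*24 = 32280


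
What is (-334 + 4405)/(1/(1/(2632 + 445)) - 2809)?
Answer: 4071/268 ≈ 15.190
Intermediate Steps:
(-334 + 4405)/(1/(1/(2632 + 445)) - 2809) = 4071/(1/(1/3077) - 2809) = 4071/(3077 - 2809) = 4071/268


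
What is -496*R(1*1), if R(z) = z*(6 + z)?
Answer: -3472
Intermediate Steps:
-496*R(1*1) = -496*1*1*(6 + 1*1) = -496*(6 + 1) = -496*7 = -3472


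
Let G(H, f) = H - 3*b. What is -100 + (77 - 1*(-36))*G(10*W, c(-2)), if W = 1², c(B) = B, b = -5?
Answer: 2725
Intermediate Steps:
W = 1
G(H, f) = 15 + H (G(H, f) = H - 3*(-5) = H + 15 = 15 + H)
-100 + (77 - 1*(-36))*G(10*W, c(-2)) = -100 + (77 - 1*(-36))*(15 + 10*1) = -100 + (77 + 36)*(15 + 10) = -100 + 113*25 = -100 + 2825 = 2725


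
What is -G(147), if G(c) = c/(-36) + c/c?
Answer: 37/12 ≈ 3.0833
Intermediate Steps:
G(c) = 1 - c/36 (G(c) = c*(-1/36) + 1 = -c/36 + 1 = 1 - c/36)
-G(147) = -(1 - 1/36*147) = -(1 - 49/12) = -1*(-37/12) = 37/12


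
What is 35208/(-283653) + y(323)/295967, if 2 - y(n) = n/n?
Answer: -1157791387/9327991939 ≈ -0.12412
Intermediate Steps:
y(n) = 1 (y(n) = 2 - n/n = 2 - 1*1 = 2 - 1 = 1)
35208/(-283653) + y(323)/295967 = 35208/(-283653) + 1/295967 = 35208*(-1/283653) + 1*(1/295967) = -3912/31517 + 1/295967 = -1157791387/9327991939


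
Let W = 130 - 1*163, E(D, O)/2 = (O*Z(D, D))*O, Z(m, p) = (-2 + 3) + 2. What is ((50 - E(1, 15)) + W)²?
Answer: 1776889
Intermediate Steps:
Z(m, p) = 3 (Z(m, p) = 1 + 2 = 3)
E(D, O) = 6*O² (E(D, O) = 2*((O*3)*O) = 2*((3*O)*O) = 2*(3*O²) = 6*O²)
W = -33 (W = 130 - 163 = -33)
((50 - E(1, 15)) + W)² = ((50 - 6*15²) - 33)² = ((50 - 6*225) - 33)² = ((50 - 1*1350) - 33)² = ((50 - 1350) - 33)² = (-1300 - 33)² = (-1333)² = 1776889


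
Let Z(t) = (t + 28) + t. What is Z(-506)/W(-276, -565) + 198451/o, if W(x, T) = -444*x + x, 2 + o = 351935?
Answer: 1993158733/3585845337 ≈ 0.55584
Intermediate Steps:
Z(t) = 28 + 2*t (Z(t) = (28 + t) + t = 28 + 2*t)
o = 351933 (o = -2 + 351935 = 351933)
W(x, T) = -443*x
Z(-506)/W(-276, -565) + 198451/o = (28 + 2*(-506))/((-443*(-276))) + 198451/351933 = (28 - 1012)/122268 + 198451*(1/351933) = -984*1/122268 + 198451/351933 = -82/10189 + 198451/351933 = 1993158733/3585845337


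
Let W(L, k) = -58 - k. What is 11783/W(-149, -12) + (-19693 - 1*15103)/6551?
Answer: -78791049/301346 ≈ -261.46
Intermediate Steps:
11783/W(-149, -12) + (-19693 - 1*15103)/6551 = 11783/(-58 - 1*(-12)) + (-19693 - 1*15103)/6551 = 11783/(-58 + 12) + (-19693 - 15103)*(1/6551) = 11783/(-46) - 34796*1/6551 = 11783*(-1/46) - 34796/6551 = -11783/46 - 34796/6551 = -78791049/301346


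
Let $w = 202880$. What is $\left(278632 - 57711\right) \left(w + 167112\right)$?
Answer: $81739002632$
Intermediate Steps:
$\left(278632 - 57711\right) \left(w + 167112\right) = \left(278632 - 57711\right) \left(202880 + 167112\right) = 220921 \cdot 369992 = 81739002632$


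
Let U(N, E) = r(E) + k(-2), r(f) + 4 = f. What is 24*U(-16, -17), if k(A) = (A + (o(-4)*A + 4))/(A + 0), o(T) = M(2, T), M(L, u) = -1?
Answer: -552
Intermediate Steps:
o(T) = -1
r(f) = -4 + f
k(A) = 4/A (k(A) = (A + (-A + 4))/(A + 0) = (A + (4 - A))/A = 4/A)
U(N, E) = -6 + E (U(N, E) = (-4 + E) + 4/(-2) = (-4 + E) + 4*(-½) = (-4 + E) - 2 = -6 + E)
24*U(-16, -17) = 24*(-6 - 17) = 24*(-23) = -552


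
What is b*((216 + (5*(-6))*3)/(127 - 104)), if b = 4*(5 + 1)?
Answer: 3024/23 ≈ 131.48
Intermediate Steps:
b = 24 (b = 4*6 = 24)
b*((216 + (5*(-6))*3)/(127 - 104)) = 24*((216 + (5*(-6))*3)/(127 - 104)) = 24*((216 - 30*3)/23) = 24*((216 - 90)*(1/23)) = 24*(126*(1/23)) = 24*(126/23) = 3024/23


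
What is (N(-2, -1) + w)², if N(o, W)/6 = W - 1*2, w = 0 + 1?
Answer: 289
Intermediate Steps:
w = 1
N(o, W) = -12 + 6*W (N(o, W) = 6*(W - 1*2) = 6*(W - 2) = 6*(-2 + W) = -12 + 6*W)
(N(-2, -1) + w)² = ((-12 + 6*(-1)) + 1)² = ((-12 - 6) + 1)² = (-18 + 1)² = (-17)² = 289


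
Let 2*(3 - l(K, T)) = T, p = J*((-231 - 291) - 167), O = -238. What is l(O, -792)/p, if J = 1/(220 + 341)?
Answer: -223839/689 ≈ -324.88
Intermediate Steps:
J = 1/561 ≈ 0.0017825
p = -689/561 (p = ((-231 - 291) - 167)/561 = (-522 - 167)/561 = (1/561)*(-689) = -689/561 ≈ -1.2282)
l(K, T) = 3 - T/2
l(O, -792)/p = (3 - ½*(-792))/(-689/561) = (3 + 396)*(-561/689) = 399*(-561/689) = -223839/689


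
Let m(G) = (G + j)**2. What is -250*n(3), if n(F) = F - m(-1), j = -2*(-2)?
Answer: 1500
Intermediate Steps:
j = 4
m(G) = (4 + G)**2 (m(G) = (G + 4)**2 = (4 + G)**2)
n(F) = -9 + F (n(F) = F - (4 - 1)**2 = F - 1*3**2 = F - 1*9 = F - 9 = -9 + F)
-250*n(3) = -250*(-9 + 3) = -250*(-6) = 1500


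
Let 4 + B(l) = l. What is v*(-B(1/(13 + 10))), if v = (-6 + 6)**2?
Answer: 0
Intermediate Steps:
B(l) = -4 + l
v = 0 (v = 0**2 = 0)
v*(-B(1/(13 + 10))) = 0*(-(-4 + 1/(13 + 10))) = 0*(-(-4 + 1/23)) = 0*(-1*(-91/23)) = 0*(91/23) = 0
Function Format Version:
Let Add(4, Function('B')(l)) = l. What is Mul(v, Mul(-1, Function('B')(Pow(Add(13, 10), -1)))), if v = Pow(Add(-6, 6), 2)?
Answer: 0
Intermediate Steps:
Function('B')(l) = Add(-4, l)
v = 0 (v = Pow(0, 2) = 0)
Mul(v, Mul(-1, Function('B')(Pow(Add(13, 10), -1)))) = Mul(0, Mul(-1, Add(-4, Pow(Add(13, 10), -1)))) = Mul(0, Mul(-1, Add(-4, Pow(23, -1)))) = Mul(0, Mul(-1, Add(-4, Rational(1, 23)))) = Mul(0, Mul(-1, Rational(-91, 23))) = Mul(0, Rational(91, 23)) = 0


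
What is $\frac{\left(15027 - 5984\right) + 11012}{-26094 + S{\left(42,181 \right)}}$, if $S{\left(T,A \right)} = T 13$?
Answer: $- \frac{6685}{8516} \approx -0.78499$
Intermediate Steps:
$S{\left(T,A \right)} = 13 T$
$\frac{\left(15027 - 5984\right) + 11012}{-26094 + S{\left(42,181 \right)}} = \frac{\left(15027 - 5984\right) + 11012}{-26094 + 13 \cdot 42} = \frac{\left(15027 - 5984\right) + 11012}{-26094 + 546} = \frac{9043 + 11012}{-25548} = 20055 \left(- \frac{1}{25548}\right) = - \frac{6685}{8516}$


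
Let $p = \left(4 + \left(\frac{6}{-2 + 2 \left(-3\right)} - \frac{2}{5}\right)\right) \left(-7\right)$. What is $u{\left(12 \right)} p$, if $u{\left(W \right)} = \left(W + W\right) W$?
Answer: $- \frac{28728}{5} \approx -5745.6$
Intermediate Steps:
$u{\left(W \right)} = 2 W^{2}$ ($u{\left(W \right)} = 2 W W = 2 W^{2}$)
$p = - \frac{399}{20}$ ($p = \left(4 + \left(\frac{6}{-2 - 6} - \frac{2}{5}\right)\right) \left(-7\right) = \left(4 + \left(\frac{6}{-8} - \frac{2}{5}\right)\right) \left(-7\right) = \left(4 + \left(6 \left(- \frac{1}{8}\right) - \frac{2}{5}\right)\right) \left(-7\right) = \left(4 - \frac{23}{20}\right) \left(-7\right) = \frac{57}{20} \left(-7\right) = - \frac{399}{20} \approx -19.95$)
$u{\left(12 \right)} p = 2 \cdot 12^{2} \left(- \frac{399}{20}\right) = 2 \cdot 144 \left(- \frac{399}{20}\right) = 288 \left(- \frac{399}{20}\right) = - \frac{28728}{5}$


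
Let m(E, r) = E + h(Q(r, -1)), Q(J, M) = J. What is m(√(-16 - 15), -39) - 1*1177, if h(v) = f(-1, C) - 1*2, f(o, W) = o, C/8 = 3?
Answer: -1180 + I*√31 ≈ -1180.0 + 5.5678*I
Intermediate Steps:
C = 24 (C = 8*3 = 24)
h(v) = -3 (h(v) = -1 - 1*2 = -1 - 2 = -3)
m(E, r) = -3 + E (m(E, r) = E - 3 = -3 + E)
m(√(-16 - 15), -39) - 1*1177 = (-3 + √(-16 - 15)) - 1*1177 = (-3 + √(-31)) - 1177 = (-3 + I*√31) - 1177 = -1180 + I*√31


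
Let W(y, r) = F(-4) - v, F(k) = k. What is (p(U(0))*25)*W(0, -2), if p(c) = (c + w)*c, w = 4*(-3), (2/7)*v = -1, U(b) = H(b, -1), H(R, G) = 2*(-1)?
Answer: -350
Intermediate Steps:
H(R, G) = -2
U(b) = -2
v = -7/2 (v = (7/2)*(-1) = -7/2 ≈ -3.5000)
w = -12
W(y, r) = -½ (W(y, r) = -4 - 1*(-7/2) = -4 + 7/2 = -½)
p(c) = c*(-12 + c) (p(c) = (c - 12)*c = (-12 + c)*c = c*(-12 + c))
(p(U(0))*25)*W(0, -2) = (-2*(-12 - 2)*25)*(-½) = (-2*(-14)*25)*(-½) = (28*25)*(-½) = 700*(-½) = -350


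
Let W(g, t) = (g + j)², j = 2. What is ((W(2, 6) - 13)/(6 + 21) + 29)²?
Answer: 68644/81 ≈ 847.46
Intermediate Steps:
W(g, t) = (2 + g)² (W(g, t) = (g + 2)² = (2 + g)²)
((W(2, 6) - 13)/(6 + 21) + 29)² = (((2 + 2)² - 13)/(6 + 21) + 29)² = ((4² - 13)/27 + 29)² = ((16 - 13)*(1/27) + 29)² = (3*(1/27) + 29)² = (⅑ + 29)² = (262/9)² = 68644/81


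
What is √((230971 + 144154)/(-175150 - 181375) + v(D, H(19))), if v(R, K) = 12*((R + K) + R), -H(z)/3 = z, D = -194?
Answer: I*√1086242472445/14261 ≈ 73.083*I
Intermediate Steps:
H(z) = -3*z
v(R, K) = 12*K + 24*R (v(R, K) = 12*((K + R) + R) = 12*(K + 2*R) = 12*K + 24*R)
√((230971 + 144154)/(-175150 - 181375) + v(D, H(19))) = √((230971 + 144154)/(-175150 - 181375) + (12*(-3*19) + 24*(-194))) = √(375125/(-356525) + (12*(-57) - 4656)) = √(375125*(-1/356525) + (-684 - 4656)) = √(-15005/14261 - 5340) = √(-76168745/14261) = I*√1086242472445/14261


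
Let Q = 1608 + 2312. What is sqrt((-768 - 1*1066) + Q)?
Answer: sqrt(2086) ≈ 45.673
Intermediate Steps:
Q = 3920
sqrt((-768 - 1*1066) + Q) = sqrt((-768 - 1*1066) + 3920) = sqrt((-768 - 1066) + 3920) = sqrt(-1834 + 3920) = sqrt(2086)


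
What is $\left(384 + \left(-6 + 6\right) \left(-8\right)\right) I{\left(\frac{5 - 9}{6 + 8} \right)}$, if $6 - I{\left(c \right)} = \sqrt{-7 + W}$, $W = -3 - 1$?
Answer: $2304 - 384 i \sqrt{11} \approx 2304.0 - 1273.6 i$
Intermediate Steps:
$W = -4$ ($W = -3 - 1 = -4$)
$I{\left(c \right)} = 6 - i \sqrt{11}$ ($I{\left(c \right)} = 6 - \sqrt{-7 - 4} = 6 - \sqrt{-11} = 6 - i \sqrt{11}$)
$\left(384 + \left(-6 + 6\right) \left(-8\right)\right) I{\left(\frac{5 - 9}{6 + 8} \right)} = \left(384 + \left(-6 + 6\right) \left(-8\right)\right) \left(6 - i \sqrt{11}\right) = \left(384 + 0 \left(-8\right)\right) \left(6 - i \sqrt{11}\right) = \left(384 + 0\right) \left(6 - i \sqrt{11}\right) = 384 \left(6 - i \sqrt{11}\right) = 2304 - 384 i \sqrt{11}$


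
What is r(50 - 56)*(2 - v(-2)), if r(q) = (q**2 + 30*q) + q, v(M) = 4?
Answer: 300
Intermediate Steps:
r(q) = q**2 + 31*q
r(50 - 56)*(2 - v(-2)) = ((50 - 56)*(31 + (50 - 56)))*(2 - 1*4) = (-6*(31 - 6))*(2 - 4) = -6*25*(-2) = -150*(-2) = 300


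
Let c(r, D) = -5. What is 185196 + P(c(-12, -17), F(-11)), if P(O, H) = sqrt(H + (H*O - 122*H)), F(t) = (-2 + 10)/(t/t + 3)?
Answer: 185196 + 6*I*sqrt(7) ≈ 1.852e+5 + 15.875*I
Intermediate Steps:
F(t) = 2 (F(t) = 8/(1 + 3) = 8/4 = 8*(1/4) = 2)
P(O, H) = sqrt(-121*H + H*O) (P(O, H) = sqrt(H + (-122*H + H*O)) = sqrt(-121*H + H*O))
185196 + P(c(-12, -17), F(-11)) = 185196 + sqrt(2*(-121 - 5)) = 185196 + sqrt(2*(-126)) = 185196 + sqrt(-252) = 185196 + 6*I*sqrt(7)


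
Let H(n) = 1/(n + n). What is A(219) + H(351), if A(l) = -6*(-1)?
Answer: 4213/702 ≈ 6.0014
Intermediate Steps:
A(l) = 6
H(n) = 1/(2*n)
A(219) + H(351) = 6 + (1/2)/351 = 6 + (1/2)*(1/351) = 6 + 1/702 = 4213/702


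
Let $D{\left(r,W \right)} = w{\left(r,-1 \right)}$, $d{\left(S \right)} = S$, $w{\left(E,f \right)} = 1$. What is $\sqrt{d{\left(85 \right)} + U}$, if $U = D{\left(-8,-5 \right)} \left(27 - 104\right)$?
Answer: $2 \sqrt{2} \approx 2.8284$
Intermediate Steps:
$D{\left(r,W \right)} = 1$
$U = -77$ ($U = 1 \left(27 - 104\right) = 1 \left(-77\right) = -77$)
$\sqrt{d{\left(85 \right)} + U} = \sqrt{85 - 77} = \sqrt{8} = 2 \sqrt{2}$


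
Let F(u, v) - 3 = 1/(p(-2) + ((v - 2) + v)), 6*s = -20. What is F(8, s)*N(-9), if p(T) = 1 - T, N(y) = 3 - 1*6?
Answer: -144/17 ≈ -8.4706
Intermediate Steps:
N(y) = -3 (N(y) = 3 - 6 = -3)
s = -10/3 (s = (1/6)*(-20) = -10/3 ≈ -3.3333)
F(u, v) = 3 + 1/(1 + 2*v) (F(u, v) = 3 + 1/((1 - 1*(-2)) + ((v - 2) + v)) = 3 + 1/((1 + 2) + ((-2 + v) + v)) = 3 + 1/(3 + (-2 + 2*v)) = 3 + 1/(1 + 2*v))
F(8, s)*N(-9) = (2*(2 + 3*(-10/3))/(1 + 2*(-10/3)))*(-3) = (2*(2 - 10)/(1 - 20/3))*(-3) = (2*(-8)/(-17/3))*(-3) = (2*(-3/17)*(-8))*(-3) = (48/17)*(-3) = -144/17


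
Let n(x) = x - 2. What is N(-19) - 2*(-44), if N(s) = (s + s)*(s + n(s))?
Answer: 1608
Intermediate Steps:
n(x) = -2 + x
N(s) = 2*s*(-2 + 2*s) (N(s) = (s + s)*(s + (-2 + s)) = (2*s)*(-2 + 2*s) = 2*s*(-2 + 2*s))
N(-19) - 2*(-44) = 4*(-19)*(-1 - 19) - 2*(-44) = 4*(-19)*(-20) + 88 = 1520 + 88 = 1608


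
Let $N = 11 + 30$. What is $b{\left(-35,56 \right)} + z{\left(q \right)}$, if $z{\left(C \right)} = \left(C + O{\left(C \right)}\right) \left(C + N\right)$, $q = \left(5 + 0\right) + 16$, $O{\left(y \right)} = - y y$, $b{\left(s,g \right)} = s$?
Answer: $-26075$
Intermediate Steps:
$O{\left(y \right)} = - y^{2}$
$q = 21$ ($q = 5 + 16 = 21$)
$N = 41$
$z{\left(C \right)} = \left(41 + C\right) \left(C - C^{2}\right)$ ($z{\left(C \right)} = \left(C - C^{2}\right) \left(C + 41\right) = \left(C - C^{2}\right) \left(41 + C\right) = \left(41 + C\right) \left(C - C^{2}\right)$)
$b{\left(-35,56 \right)} + z{\left(q \right)} = -35 + 21 \left(41 - 21^{2} - 840\right) = -35 + 21 \left(41 - 441 - 840\right) = -35 + 21 \left(-1240\right) = -35 - 26040 = -26075$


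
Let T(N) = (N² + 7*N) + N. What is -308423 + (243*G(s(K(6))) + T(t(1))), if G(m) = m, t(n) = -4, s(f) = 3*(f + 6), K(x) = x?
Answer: -299691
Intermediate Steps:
s(f) = 18 + 3*f (s(f) = 3*(6 + f) = 18 + 3*f)
T(N) = N² + 8*N
-308423 + (243*G(s(K(6))) + T(t(1))) = -308423 + (243*(18 + 3*6) - 4*(8 - 4)) = -308423 + (243*(18 + 18) - 4*4) = -308423 + (243*36 - 16) = -308423 + (8748 - 16) = -308423 + 8732 = -299691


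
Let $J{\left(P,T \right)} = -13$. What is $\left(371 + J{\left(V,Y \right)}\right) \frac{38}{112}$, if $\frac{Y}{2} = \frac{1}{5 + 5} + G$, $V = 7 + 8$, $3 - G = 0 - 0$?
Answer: $\frac{3401}{28} \approx 121.46$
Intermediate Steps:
$G = 3$ ($G = 3 - \left(0 - 0\right) = 3 - \left(0 + 0\right) = 3 - 0 = 3 + 0 = 3$)
$V = 15$
$Y = \frac{31}{5}$ ($Y = 2 \left(\frac{1}{5 + 5} + 3\right) = 2 \left(\frac{1}{10} + 3\right) = 2 \cdot \frac{31}{10} = \frac{31}{5} \approx 6.2$)
$\left(371 + J{\left(V,Y \right)}\right) \frac{38}{112} = \left(371 - 13\right) \frac{38}{112} = 358 \cdot 38 \cdot \frac{1}{112} = 358 \cdot \frac{19}{56} = \frac{3401}{28}$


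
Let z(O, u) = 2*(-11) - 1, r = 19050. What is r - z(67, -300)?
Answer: 19073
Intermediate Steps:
z(O, u) = -23 (z(O, u) = -22 - 1 = -23)
r - z(67, -300) = 19050 - 1*(-23) = 19050 + 23 = 19073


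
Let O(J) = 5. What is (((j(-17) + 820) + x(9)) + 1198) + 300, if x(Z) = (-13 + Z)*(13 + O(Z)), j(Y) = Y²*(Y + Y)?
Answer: -7580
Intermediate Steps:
j(Y) = 2*Y³ (j(Y) = Y²*(2*Y) = 2*Y³)
x(Z) = -234 + 18*Z (x(Z) = (-13 + Z)*(13 + 5) = (-13 + Z)*18 = -234 + 18*Z)
(((j(-17) + 820) + x(9)) + 1198) + 300 = (((2*(-17)³ + 820) + (-234 + 18*9)) + 1198) + 300 = (((2*(-4913) + 820) + (-234 + 162)) + 1198) + 300 = (((-9826 + 820) - 72) + 1198) + 300 = ((-9006 - 72) + 1198) + 300 = (-9078 + 1198) + 300 = -7880 + 300 = -7580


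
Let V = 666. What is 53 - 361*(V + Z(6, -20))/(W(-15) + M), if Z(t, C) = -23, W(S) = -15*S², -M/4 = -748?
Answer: 252422/383 ≈ 659.07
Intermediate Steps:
M = 2992 (M = -4*(-748) = 2992)
53 - 361*(V + Z(6, -20))/(W(-15) + M) = 53 - 361*(666 - 23)/(-15*(-15)² + 2992) = 53 - 232123/(-15*225 + 2992) = 53 - 232123/(-3375 + 2992) = 53 - 232123/(-383) = 53 - 232123*(-1)/383 = 53 - 361*(-643/383) = 53 + 232123/383 = 252422/383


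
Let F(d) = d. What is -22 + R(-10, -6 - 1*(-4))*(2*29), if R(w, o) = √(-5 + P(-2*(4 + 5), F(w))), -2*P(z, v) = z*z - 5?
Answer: -22 + 29*I*√658 ≈ -22.0 + 743.89*I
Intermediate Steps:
P(z, v) = 5/2 - z²/2 (P(z, v) = -(z*z - 5)/2 = -(z² - 5)/2 = -(-5 + z²)/2 = 5/2 - z²/2)
R(w, o) = I*√658/2 (R(w, o) = √(-5 + (5/2 - 4*(4 + 5)²/2)) = √(-5 + (5/2 - (-2*9)²/2)) = √(-5 + (5/2 - ½*(-18)²)) = √(-5 + (5/2 - ½*324)) = √(-5 + (5/2 - 162)) = √(-5 - 319/2) = √(-329/2) = I*√658/2)
-22 + R(-10, -6 - 1*(-4))*(2*29) = -22 + (I*√658/2)*(2*29) = -22 + (I*√658/2)*58 = -22 + 29*I*√658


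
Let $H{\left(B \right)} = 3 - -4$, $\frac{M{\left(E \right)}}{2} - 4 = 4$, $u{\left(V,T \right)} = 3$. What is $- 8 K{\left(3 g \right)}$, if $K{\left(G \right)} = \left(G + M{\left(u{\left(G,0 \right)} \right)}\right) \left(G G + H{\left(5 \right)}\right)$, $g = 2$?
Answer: $-7568$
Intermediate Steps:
$M{\left(E \right)} = 16$ ($M{\left(E \right)} = 8 + 2 \cdot 4 = 8 + 8 = 16$)
$H{\left(B \right)} = 7$ ($H{\left(B \right)} = 3 + 4 = 7$)
$K{\left(G \right)} = \left(7 + G^{2}\right) \left(16 + G\right)$ ($K{\left(G \right)} = \left(G + 16\right) \left(G G + 7\right) = \left(16 + G\right) \left(G^{2} + 7\right) = \left(16 + G\right) \left(7 + G^{2}\right) = \left(7 + G^{2}\right) \left(16 + G\right)$)
$- 8 K{\left(3 g \right)} = - 8 \left(112 + \left(3 \cdot 2\right)^{3} + 7 \cdot 3 \cdot 2 + 16 \left(3 \cdot 2\right)^{2}\right) = - 8 \left(112 + 6^{3} + 7 \cdot 6 + 16 \cdot 6^{2}\right) = - 8 \left(112 + 216 + 42 + 16 \cdot 36\right) = - 8 \left(112 + 216 + 42 + 576\right) = \left(-8\right) 946 = -7568$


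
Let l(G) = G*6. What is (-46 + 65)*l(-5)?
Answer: -570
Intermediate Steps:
l(G) = 6*G
(-46 + 65)*l(-5) = (-46 + 65)*(6*(-5)) = 19*(-30) = -570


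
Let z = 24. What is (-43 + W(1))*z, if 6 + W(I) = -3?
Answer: -1248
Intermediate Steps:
W(I) = -9 (W(I) = -6 - 3 = -9)
(-43 + W(1))*z = (-43 - 9)*24 = -52*24 = -1248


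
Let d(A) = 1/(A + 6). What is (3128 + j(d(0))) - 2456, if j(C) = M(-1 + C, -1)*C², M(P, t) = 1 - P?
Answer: 145163/216 ≈ 672.05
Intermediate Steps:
d(A) = 1/(6 + A)
j(C) = C²*(2 - C) (j(C) = (1 - (-1 + C))*C² = (1 + (1 - C))*C² = (2 - C)*C² = C²*(2 - C))
(3128 + j(d(0))) - 2456 = (3128 + (1/(6 + 0))²*(2 - 1/(6 + 0))) - 2456 = (3128 + (1/6)²*(2 - 1/6)) - 2456 = (3128 + (⅙)²*(2 - 1*⅙)) - 2456 = (3128 + (2 - ⅙)/36) - 2456 = (3128 + (1/36)*(11/6)) - 2456 = (3128 + 11/216) - 2456 = 675659/216 - 2456 = 145163/216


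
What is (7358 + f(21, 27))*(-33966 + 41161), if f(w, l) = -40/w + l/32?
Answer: 35571094285/672 ≈ 5.2933e+7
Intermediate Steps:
f(w, l) = -40/w + l/32 (f(w, l) = -40/w + l*(1/32) = -40/w + l/32)
(7358 + f(21, 27))*(-33966 + 41161) = (7358 + (-40/21 + (1/32)*27))*(-33966 + 41161) = (7358 + (-40*1/21 + 27/32))*7195 = (7358 + (-40/21 + 27/32))*7195 = (7358 - 713/672)*7195 = (4943863/672)*7195 = 35571094285/672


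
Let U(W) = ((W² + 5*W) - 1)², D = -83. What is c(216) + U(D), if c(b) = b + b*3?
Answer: 41900593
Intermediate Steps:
U(W) = (-1 + W² + 5*W)²
c(b) = 4*b (c(b) = b + 3*b = 4*b)
c(216) + U(D) = 4*216 + (-1 + (-83)² + 5*(-83))² = 864 + (-1 + 6889 - 415)² = 864 + 6473² = 864 + 41899729 = 41900593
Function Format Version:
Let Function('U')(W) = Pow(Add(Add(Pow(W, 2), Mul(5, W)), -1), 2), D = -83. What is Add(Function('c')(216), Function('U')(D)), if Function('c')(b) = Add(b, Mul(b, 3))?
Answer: 41900593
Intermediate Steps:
Function('U')(W) = Pow(Add(-1, Pow(W, 2), Mul(5, W)), 2)
Function('c')(b) = Mul(4, b) (Function('c')(b) = Add(b, Mul(3, b)) = Mul(4, b))
Add(Function('c')(216), Function('U')(D)) = Add(Mul(4, 216), Pow(Add(-1, Pow(-83, 2), Mul(5, -83)), 2)) = Add(864, Pow(Add(-1, 6889, -415), 2)) = Add(864, Pow(6473, 2)) = Add(864, 41899729) = 41900593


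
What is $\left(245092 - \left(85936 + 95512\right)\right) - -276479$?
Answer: $340123$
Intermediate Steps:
$\left(245092 - \left(85936 + 95512\right)\right) - -276479 = \left(245092 - 181448\right) + 276479 = 63644 + 276479 = 340123$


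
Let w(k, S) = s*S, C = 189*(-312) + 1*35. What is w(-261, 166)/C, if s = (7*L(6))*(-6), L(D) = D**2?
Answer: 35856/8419 ≈ 4.2589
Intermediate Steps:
C = -58933 (C = -58968 + 35 = -58933)
s = -1512 (s = (7*6**2)*(-6) = (7*36)*(-6) = 252*(-6) = -1512)
w(k, S) = -1512*S
w(-261, 166)/C = -1512*166/(-58933) = -250992*(-1/58933) = 35856/8419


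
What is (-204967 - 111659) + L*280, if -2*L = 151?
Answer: -337766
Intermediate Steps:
L = -151/2 (L = -½*151 = -151/2 ≈ -75.500)
(-204967 - 111659) + L*280 = (-204967 - 111659) - 151/2*280 = -316626 - 21140 = -337766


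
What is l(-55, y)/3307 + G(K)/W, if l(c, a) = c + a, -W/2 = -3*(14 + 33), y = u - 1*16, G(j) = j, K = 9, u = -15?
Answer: 1837/310858 ≈ 0.0059095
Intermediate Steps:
y = -31 (y = -15 - 1*16 = -15 - 16 = -31)
W = 282 (W = -(-6)*(14 + 33) = -(-6)*47 = -2*(-141) = 282)
l(c, a) = a + c
l(-55, y)/3307 + G(K)/W = (-31 - 55)/3307 + 9/282 = -86*1/3307 + 9*(1/282) = -86/3307 + 3/94 = 1837/310858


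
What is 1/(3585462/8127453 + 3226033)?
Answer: 2709151/8739811723137 ≈ 3.0998e-7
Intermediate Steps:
1/(3585462/8127453 + 3226033) = 1/(3585462*(1/8127453) + 3226033) = 1/(1195154/2709151 + 3226033) = 1/(8739811723137/2709151) = 2709151/8739811723137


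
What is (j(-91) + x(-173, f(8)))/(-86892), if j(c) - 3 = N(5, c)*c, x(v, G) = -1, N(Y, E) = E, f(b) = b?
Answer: -2761/28964 ≈ -0.095325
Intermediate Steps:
j(c) = 3 + c**2 (j(c) = 3 + c*c = 3 + c**2)
(j(-91) + x(-173, f(8)))/(-86892) = ((3 + (-91)**2) - 1)/(-86892) = ((3 + 8281) - 1)*(-1/86892) = (8284 - 1)*(-1/86892) = 8283*(-1/86892) = -2761/28964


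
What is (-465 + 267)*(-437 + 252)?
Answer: 36630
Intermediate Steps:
(-465 + 267)*(-437 + 252) = -198*(-185) = 36630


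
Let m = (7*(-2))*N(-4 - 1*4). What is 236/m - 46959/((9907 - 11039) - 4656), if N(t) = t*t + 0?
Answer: 2544331/324128 ≈ 7.8498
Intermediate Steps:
N(t) = t² (N(t) = t² + 0 = t²)
m = -896 (m = (7*(-2))*(-4 - 1*4)² = -14*(-4 - 4)² = -14*(-8)² = -14*64 = -896)
236/m - 46959/((9907 - 11039) - 4656) = 236/(-896) - 46959/((9907 - 11039) - 4656) = 236*(-1/896) - 46959/(-1132 - 4656) = -59/224 - 46959/(-5788) = -59/224 - 46959*(-1/5788) = -59/224 + 46959/5788 = 2544331/324128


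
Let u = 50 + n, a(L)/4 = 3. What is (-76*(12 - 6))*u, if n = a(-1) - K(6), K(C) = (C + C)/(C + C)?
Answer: -27816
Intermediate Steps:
a(L) = 12 (a(L) = 4*3 = 12)
K(C) = 1 (K(C) = (2*C)/((2*C)) = (2*C)*(1/(2*C)) = 1)
n = 11 (n = 12 - 1*1 = 12 - 1 = 11)
u = 61 (u = 50 + 11 = 61)
(-76*(12 - 6))*u = -76*(12 - 6)*61 = -76*6*61 = -456*61 = -27816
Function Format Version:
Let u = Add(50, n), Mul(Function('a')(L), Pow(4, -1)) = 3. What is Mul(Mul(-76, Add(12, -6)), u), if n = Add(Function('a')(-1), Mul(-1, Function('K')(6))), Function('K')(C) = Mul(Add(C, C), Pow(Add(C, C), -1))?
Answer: -27816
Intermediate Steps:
Function('a')(L) = 12 (Function('a')(L) = Mul(4, 3) = 12)
Function('K')(C) = 1 (Function('K')(C) = Mul(Mul(2, C), Pow(Mul(2, C), -1)) = Mul(Mul(2, C), Mul(Rational(1, 2), Pow(C, -1))) = 1)
n = 11 (n = Add(12, Mul(-1, 1)) = Add(12, -1) = 11)
u = 61 (u = Add(50, 11) = 61)
Mul(Mul(-76, Add(12, -6)), u) = Mul(Mul(-76, Add(12, -6)), 61) = Mul(Mul(-76, 6), 61) = Mul(-456, 61) = -27816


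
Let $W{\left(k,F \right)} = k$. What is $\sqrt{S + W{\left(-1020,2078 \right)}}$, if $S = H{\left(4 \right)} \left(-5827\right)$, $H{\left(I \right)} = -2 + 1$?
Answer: $\sqrt{4807} \approx 69.333$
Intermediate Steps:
$H{\left(I \right)} = -1$
$S = 5827$ ($S = \left(-1\right) \left(-5827\right) = 5827$)
$\sqrt{S + W{\left(-1020,2078 \right)}} = \sqrt{5827 - 1020} = \sqrt{4807}$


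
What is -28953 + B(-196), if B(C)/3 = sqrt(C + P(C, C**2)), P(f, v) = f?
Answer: -28953 + 42*I*sqrt(2) ≈ -28953.0 + 59.397*I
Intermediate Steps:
B(C) = 3*sqrt(2)*sqrt(C) (B(C) = 3*sqrt(C + C) = 3*sqrt(2*C) = 3*(sqrt(2)*sqrt(C)) = 3*sqrt(2)*sqrt(C))
-28953 + B(-196) = -28953 + 3*sqrt(2)*sqrt(-196) = -28953 + 3*sqrt(2)*(14*I) = -28953 + 42*I*sqrt(2)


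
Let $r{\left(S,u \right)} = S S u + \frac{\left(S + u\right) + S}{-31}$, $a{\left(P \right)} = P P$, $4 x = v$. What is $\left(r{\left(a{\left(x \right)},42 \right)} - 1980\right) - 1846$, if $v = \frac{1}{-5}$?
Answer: $- \frac{306188379}{80000} \approx -3827.4$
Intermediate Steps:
$v = - \frac{1}{5} \approx -0.2$
$x = - \frac{1}{20}$ ($x = \frac{1}{4} \left(- \frac{1}{5}\right) = - \frac{1}{20} \approx -0.05$)
$a{\left(P \right)} = P^{2}$
$r{\left(S,u \right)} = - \frac{2 S}{31} - \frac{u}{31} + u S^{2}$ ($r{\left(S,u \right)} = S^{2} u + \left(u + 2 S\right) \left(- \frac{1}{31}\right) = u S^{2} - \left(\frac{u}{31} + \frac{2 S}{31}\right) = - \frac{2 S}{31} - \frac{u}{31} + u S^{2}$)
$\left(r{\left(a{\left(x \right)},42 \right)} - 1980\right) - 1846 = \left(\left(- \frac{2 \left(- \frac{1}{20}\right)^{2}}{31} - \frac{42}{31} + 42 \left(\left(- \frac{1}{20}\right)^{2}\right)^{2}\right) - 1980\right) - 1846 = \left(\left(\left(- \frac{2}{31}\right) \frac{1}{400} - \frac{42}{31} + \frac{42}{160000}\right) - 1980\right) - 1846 = \left(\left(- \frac{1}{6200} - \frac{42}{31} + 42 \cdot \frac{1}{160000}\right) - 1980\right) - 1846 = \left(\left(- \frac{1}{6200} - \frac{42}{31} + \frac{21}{80000}\right) - 1980\right) - 1846 = \left(- \frac{108379}{80000} - 1980\right) - 1846 = - \frac{158508379}{80000} - 1846 = - \frac{306188379}{80000}$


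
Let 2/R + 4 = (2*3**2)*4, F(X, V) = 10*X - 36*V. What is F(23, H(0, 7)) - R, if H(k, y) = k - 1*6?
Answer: 15163/34 ≈ 445.97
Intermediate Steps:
H(k, y) = -6 + k (H(k, y) = k - 6 = -6 + k)
F(X, V) = -36*V + 10*X
R = 1/34 (R = 2/(-4 + (2*3**2)*4) = 2/(-4 + (2*9)*4) = 2/(-4 + 18*4) = 2/(-4 + 72) = 2/68 = 2*(1/68) = 1/34 ≈ 0.029412)
F(23, H(0, 7)) - R = (-36*(-6 + 0) + 10*23) - 1*1/34 = (-36*(-6) + 230) - 1/34 = (216 + 230) - 1/34 = 446 - 1/34 = 15163/34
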